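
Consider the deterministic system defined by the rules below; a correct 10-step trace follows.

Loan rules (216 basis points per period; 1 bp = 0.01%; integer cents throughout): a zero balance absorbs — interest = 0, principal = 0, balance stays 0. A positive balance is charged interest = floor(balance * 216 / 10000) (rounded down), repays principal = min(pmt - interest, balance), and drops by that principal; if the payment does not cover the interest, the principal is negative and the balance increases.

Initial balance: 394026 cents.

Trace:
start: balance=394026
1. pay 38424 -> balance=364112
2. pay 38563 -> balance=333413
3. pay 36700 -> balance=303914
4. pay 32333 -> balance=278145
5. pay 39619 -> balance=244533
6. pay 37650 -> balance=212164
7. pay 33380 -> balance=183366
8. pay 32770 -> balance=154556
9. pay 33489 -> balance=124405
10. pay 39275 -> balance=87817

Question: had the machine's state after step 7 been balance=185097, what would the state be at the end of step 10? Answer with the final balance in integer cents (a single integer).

89663

state after step 7 := balance=185097
8. pay 32770 -> balance=156325
9. pay 33489 -> balance=126212
10. pay 39275 -> balance=89663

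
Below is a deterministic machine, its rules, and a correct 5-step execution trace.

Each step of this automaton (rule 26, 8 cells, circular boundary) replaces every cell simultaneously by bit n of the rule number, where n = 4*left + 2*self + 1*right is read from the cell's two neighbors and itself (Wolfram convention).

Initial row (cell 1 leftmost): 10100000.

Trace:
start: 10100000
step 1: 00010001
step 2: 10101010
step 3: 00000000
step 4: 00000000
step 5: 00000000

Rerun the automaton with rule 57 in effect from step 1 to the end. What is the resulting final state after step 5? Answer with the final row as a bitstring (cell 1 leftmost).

00110101

(re-executing steps 1..5 under rule 57; state before step 1: 10100000)
step 1: 01011110
step 2: 00110001
step 3: 10101100
step 4: 01011010
step 5: 00110101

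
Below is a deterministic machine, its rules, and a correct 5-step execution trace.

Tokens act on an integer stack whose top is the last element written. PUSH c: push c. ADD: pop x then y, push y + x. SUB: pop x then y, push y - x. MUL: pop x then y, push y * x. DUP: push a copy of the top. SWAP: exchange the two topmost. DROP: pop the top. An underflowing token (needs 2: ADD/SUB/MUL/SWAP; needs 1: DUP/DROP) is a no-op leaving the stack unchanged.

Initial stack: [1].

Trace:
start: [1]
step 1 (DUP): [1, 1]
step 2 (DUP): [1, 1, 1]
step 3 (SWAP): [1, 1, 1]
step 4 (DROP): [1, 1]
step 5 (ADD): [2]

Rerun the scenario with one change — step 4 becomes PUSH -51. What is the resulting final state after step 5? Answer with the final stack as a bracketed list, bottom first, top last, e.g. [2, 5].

(re-executing from step 4 with the substitution; state before step 4: [1, 1, 1])
step 4 (PUSH -51): [1, 1, 1, -51]
step 5 (ADD): [1, 1, -50]

[1, 1, -50]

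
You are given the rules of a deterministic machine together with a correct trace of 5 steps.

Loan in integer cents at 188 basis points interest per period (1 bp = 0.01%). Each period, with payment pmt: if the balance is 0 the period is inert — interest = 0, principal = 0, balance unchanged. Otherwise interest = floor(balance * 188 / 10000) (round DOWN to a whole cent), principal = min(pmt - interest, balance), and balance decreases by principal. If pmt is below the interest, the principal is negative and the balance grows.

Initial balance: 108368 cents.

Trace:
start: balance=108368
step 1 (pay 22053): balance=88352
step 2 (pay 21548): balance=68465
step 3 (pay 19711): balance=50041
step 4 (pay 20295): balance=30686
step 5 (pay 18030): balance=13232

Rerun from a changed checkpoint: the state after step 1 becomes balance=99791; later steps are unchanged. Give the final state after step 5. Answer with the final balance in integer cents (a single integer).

state after step 1 := balance=99791
step 2 (pay 21548): balance=80119
step 3 (pay 19711): balance=61914
step 4 (pay 20295): balance=42782
step 5 (pay 18030): balance=25556

25556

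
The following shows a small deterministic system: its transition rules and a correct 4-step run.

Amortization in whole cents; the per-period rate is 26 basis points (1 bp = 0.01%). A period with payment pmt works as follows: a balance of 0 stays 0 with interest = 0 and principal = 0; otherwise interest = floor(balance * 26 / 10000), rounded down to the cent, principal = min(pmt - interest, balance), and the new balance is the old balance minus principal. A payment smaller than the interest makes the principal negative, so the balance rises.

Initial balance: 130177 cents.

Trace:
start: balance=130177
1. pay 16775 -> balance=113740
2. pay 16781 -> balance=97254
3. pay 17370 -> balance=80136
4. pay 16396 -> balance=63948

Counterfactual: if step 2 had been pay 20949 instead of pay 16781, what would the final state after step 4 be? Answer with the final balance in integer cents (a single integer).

59759

(re-executing from step 2 with the substitution; state before step 2: balance=113740)
2. pay 20949 -> balance=93086
3. pay 17370 -> balance=75958
4. pay 16396 -> balance=59759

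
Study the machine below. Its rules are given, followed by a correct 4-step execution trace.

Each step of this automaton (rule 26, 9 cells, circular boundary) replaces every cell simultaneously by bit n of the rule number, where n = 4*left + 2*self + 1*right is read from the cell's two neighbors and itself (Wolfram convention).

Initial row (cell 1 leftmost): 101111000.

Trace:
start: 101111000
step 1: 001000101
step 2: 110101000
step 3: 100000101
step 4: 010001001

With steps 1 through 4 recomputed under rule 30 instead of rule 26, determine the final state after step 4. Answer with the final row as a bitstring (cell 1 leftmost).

000111111

(re-executing steps 1..4 under rule 30; state before step 1: 101111000)
step 1: 101000101
step 2: 001101101
step 3: 111001001
step 4: 000111111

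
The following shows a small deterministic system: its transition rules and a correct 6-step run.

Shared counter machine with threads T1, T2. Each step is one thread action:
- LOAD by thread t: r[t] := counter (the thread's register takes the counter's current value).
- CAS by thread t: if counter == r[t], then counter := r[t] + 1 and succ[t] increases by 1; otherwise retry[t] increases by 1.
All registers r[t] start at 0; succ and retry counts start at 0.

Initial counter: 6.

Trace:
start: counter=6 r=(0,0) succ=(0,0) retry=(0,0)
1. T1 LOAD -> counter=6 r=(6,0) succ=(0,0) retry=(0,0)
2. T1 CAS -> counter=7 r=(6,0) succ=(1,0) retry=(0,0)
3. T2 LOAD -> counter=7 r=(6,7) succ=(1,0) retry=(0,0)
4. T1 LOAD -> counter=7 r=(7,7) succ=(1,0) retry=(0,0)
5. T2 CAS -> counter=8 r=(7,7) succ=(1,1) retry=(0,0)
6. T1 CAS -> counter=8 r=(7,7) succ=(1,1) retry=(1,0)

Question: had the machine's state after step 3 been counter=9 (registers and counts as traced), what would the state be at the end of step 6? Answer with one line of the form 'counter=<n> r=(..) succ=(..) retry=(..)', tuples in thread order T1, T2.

counter=10 r=(9,7) succ=(2,0) retry=(0,1)

state after step 3 := counter=9 r=(6,7) succ=(1,0) retry=(0,0)
4. T1 LOAD -> counter=9 r=(9,7) succ=(1,0) retry=(0,0)
5. T2 CAS -> counter=9 r=(9,7) succ=(1,0) retry=(0,1)
6. T1 CAS -> counter=10 r=(9,7) succ=(2,0) retry=(0,1)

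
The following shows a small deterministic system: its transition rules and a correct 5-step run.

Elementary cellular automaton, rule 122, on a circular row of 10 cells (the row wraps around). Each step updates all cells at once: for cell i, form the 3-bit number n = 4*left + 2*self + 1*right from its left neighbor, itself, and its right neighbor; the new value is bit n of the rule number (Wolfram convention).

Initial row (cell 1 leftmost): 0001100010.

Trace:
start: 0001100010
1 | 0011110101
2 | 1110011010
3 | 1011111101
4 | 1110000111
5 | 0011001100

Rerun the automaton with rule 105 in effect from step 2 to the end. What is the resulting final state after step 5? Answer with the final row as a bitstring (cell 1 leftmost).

1011101001

(re-executing steps 2..5 under rule 105; state before step 2: 0011110101)
2 | 0010011010
3 | 1000011100
4 | 0011010100
5 | 1011101001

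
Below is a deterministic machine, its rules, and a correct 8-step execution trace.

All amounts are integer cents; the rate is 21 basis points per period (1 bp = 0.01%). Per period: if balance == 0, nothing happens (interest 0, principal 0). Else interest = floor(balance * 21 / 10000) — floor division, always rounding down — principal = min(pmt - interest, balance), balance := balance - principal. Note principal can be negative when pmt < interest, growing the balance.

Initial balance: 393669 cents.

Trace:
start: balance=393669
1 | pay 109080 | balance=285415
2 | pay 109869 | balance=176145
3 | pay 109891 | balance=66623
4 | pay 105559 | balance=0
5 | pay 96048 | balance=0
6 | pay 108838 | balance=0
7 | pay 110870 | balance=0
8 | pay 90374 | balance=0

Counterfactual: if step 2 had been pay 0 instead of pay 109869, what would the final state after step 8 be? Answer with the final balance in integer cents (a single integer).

(re-executing from step 2 with the substitution; state before step 2: balance=285415)
2 | pay 0 | balance=286014
3 | pay 109891 | balance=176723
4 | pay 105559 | balance=71535
5 | pay 96048 | balance=0
6 | pay 108838 | balance=0
7 | pay 110870 | balance=0
8 | pay 90374 | balance=0

0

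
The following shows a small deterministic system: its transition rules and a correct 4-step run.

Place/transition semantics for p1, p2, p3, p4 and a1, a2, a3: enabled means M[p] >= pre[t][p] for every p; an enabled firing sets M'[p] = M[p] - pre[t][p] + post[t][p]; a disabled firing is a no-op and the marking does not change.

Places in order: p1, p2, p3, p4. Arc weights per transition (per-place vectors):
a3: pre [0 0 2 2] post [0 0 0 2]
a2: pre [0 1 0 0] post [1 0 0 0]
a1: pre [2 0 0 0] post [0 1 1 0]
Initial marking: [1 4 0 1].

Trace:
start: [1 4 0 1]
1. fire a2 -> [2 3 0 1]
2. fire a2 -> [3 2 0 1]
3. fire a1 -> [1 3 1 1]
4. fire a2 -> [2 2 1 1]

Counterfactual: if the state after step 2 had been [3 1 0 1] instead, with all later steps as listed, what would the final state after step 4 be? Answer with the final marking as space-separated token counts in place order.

state after step 2 := [3 1 0 1]
3. fire a1 -> [1 2 1 1]
4. fire a2 -> [2 1 1 1]

2 1 1 1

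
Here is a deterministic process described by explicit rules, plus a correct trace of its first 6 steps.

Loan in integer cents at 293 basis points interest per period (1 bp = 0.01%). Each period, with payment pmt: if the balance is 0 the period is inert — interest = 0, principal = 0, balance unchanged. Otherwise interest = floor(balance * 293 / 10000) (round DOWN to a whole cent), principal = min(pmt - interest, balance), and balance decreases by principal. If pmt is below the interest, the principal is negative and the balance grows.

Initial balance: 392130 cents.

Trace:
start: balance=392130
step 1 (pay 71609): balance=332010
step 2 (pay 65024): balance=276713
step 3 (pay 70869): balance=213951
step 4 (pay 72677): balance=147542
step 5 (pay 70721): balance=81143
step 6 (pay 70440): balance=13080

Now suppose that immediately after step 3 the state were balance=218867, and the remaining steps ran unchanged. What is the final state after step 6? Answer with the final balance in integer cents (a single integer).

18442

state after step 3 := balance=218867
step 4 (pay 72677): balance=152602
step 5 (pay 70721): balance=86352
step 6 (pay 70440): balance=18442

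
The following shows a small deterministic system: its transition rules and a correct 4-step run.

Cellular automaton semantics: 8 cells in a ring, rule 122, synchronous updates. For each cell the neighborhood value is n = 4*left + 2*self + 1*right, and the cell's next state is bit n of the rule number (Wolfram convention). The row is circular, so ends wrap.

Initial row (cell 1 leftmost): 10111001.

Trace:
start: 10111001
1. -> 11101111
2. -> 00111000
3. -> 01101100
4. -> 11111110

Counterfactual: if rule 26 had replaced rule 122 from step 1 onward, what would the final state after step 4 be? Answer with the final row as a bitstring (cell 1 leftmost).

(re-executing steps 1..4 under rule 26; state before step 1: 10111001)
1. -> 00100111
2. -> 11011100
3. -> 10010011
4. -> 01101110

01101110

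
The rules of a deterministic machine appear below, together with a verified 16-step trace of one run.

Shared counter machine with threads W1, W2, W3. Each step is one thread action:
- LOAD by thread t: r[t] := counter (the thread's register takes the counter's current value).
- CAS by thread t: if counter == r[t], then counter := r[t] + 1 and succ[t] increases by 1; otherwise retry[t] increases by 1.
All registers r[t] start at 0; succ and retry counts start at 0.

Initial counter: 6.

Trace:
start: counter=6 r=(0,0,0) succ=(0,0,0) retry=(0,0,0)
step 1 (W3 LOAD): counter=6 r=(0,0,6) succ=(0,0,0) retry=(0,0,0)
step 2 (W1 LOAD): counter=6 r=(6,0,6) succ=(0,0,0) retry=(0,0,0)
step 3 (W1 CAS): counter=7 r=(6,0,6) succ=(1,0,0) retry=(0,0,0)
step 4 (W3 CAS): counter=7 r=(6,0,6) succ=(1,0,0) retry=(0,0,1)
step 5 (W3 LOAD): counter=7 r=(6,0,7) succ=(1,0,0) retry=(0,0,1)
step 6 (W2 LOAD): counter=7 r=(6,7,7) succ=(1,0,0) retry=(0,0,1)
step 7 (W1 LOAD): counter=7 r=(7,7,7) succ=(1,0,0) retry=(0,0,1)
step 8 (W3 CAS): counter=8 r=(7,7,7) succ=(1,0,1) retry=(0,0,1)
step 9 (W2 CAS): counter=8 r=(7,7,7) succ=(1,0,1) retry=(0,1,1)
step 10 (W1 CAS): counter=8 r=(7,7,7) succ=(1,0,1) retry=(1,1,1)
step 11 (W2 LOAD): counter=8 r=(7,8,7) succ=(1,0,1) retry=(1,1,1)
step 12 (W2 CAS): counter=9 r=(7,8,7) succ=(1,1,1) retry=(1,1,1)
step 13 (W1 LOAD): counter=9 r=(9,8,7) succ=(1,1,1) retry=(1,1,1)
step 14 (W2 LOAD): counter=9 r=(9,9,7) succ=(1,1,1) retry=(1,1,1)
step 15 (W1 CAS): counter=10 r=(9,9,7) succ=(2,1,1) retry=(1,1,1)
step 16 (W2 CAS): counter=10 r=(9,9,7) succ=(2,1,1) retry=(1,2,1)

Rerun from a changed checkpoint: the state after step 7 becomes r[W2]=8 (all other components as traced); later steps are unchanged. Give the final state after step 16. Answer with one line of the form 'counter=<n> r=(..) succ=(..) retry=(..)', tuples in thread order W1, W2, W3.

state after step 7 := counter=7 r=(7,8,7) succ=(1,0,0) retry=(0,0,1)
step 8 (W3 CAS): counter=8 r=(7,8,7) succ=(1,0,1) retry=(0,0,1)
step 9 (W2 CAS): counter=9 r=(7,8,7) succ=(1,1,1) retry=(0,0,1)
step 10 (W1 CAS): counter=9 r=(7,8,7) succ=(1,1,1) retry=(1,0,1)
step 11 (W2 LOAD): counter=9 r=(7,9,7) succ=(1,1,1) retry=(1,0,1)
step 12 (W2 CAS): counter=10 r=(7,9,7) succ=(1,2,1) retry=(1,0,1)
step 13 (W1 LOAD): counter=10 r=(10,9,7) succ=(1,2,1) retry=(1,0,1)
step 14 (W2 LOAD): counter=10 r=(10,10,7) succ=(1,2,1) retry=(1,0,1)
step 15 (W1 CAS): counter=11 r=(10,10,7) succ=(2,2,1) retry=(1,0,1)
step 16 (W2 CAS): counter=11 r=(10,10,7) succ=(2,2,1) retry=(1,1,1)

counter=11 r=(10,10,7) succ=(2,2,1) retry=(1,1,1)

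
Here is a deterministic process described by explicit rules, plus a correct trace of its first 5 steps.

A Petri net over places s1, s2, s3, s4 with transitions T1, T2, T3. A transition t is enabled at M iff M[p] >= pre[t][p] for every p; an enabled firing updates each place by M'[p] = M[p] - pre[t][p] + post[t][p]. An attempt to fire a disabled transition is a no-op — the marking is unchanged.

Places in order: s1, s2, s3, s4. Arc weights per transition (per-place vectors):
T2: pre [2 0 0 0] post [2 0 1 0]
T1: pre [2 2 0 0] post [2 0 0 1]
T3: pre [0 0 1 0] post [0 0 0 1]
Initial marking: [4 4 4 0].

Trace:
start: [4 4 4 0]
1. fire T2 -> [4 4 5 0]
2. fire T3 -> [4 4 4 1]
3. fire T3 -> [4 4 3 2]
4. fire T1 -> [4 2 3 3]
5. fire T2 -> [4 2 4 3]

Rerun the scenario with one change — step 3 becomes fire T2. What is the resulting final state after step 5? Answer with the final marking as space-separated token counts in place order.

(re-executing from step 3 with the substitution; state before step 3: [4 4 4 1])
3. fire T2 -> [4 4 5 1]
4. fire T1 -> [4 2 5 2]
5. fire T2 -> [4 2 6 2]

4 2 6 2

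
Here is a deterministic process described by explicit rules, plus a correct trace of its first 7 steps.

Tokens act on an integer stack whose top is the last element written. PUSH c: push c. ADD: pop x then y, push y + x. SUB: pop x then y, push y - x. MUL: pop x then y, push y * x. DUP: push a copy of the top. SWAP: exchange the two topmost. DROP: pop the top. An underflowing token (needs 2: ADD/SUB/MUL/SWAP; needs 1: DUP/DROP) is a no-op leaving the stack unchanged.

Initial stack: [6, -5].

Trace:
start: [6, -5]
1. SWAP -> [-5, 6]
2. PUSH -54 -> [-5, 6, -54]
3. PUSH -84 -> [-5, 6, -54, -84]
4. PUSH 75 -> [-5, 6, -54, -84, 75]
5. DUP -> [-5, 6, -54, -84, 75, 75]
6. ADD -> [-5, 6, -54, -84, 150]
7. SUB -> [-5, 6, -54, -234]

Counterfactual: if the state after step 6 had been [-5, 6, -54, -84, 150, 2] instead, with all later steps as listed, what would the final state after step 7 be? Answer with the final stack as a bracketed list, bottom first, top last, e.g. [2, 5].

[-5, 6, -54, -84, 148]

state after step 6 := [-5, 6, -54, -84, 150, 2]
7. SUB -> [-5, 6, -54, -84, 148]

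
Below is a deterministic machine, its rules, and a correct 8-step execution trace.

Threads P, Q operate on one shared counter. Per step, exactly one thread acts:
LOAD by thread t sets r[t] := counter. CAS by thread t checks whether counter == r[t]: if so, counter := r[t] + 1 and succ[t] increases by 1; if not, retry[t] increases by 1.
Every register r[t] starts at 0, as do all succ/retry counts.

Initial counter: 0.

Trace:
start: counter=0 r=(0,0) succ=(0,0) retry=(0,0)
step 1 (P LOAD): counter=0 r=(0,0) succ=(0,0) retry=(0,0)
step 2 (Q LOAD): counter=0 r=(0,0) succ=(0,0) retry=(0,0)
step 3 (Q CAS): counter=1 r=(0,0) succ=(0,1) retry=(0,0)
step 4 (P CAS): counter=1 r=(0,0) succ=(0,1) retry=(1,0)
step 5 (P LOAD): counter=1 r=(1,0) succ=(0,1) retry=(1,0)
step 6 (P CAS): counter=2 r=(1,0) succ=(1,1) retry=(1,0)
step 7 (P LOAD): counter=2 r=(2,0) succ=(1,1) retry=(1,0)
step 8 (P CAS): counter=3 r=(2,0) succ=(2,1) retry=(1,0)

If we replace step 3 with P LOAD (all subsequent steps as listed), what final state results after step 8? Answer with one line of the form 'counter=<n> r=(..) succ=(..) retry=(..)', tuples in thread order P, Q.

counter=3 r=(2,0) succ=(3,0) retry=(0,0)

(re-executing from step 3 with the substitution; state before step 3: counter=0 r=(0,0) succ=(0,0) retry=(0,0))
step 3 (P LOAD): counter=0 r=(0,0) succ=(0,0) retry=(0,0)
step 4 (P CAS): counter=1 r=(0,0) succ=(1,0) retry=(0,0)
step 5 (P LOAD): counter=1 r=(1,0) succ=(1,0) retry=(0,0)
step 6 (P CAS): counter=2 r=(1,0) succ=(2,0) retry=(0,0)
step 7 (P LOAD): counter=2 r=(2,0) succ=(2,0) retry=(0,0)
step 8 (P CAS): counter=3 r=(2,0) succ=(3,0) retry=(0,0)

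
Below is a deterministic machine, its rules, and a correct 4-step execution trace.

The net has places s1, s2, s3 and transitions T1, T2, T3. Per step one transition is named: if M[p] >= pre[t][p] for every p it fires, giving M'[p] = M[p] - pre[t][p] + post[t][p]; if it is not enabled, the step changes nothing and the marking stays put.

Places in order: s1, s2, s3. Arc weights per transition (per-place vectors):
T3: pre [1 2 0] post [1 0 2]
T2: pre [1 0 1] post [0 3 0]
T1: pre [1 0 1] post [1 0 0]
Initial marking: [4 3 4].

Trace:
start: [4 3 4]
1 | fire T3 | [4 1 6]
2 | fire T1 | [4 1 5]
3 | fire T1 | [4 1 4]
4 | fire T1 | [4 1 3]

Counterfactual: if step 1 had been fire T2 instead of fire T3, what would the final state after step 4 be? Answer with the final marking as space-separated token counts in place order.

(re-executing from step 1 with the substitution; state before step 1: [4 3 4])
1 | fire T2 | [3 6 3]
2 | fire T1 | [3 6 2]
3 | fire T1 | [3 6 1]
4 | fire T1 | [3 6 0]

3 6 0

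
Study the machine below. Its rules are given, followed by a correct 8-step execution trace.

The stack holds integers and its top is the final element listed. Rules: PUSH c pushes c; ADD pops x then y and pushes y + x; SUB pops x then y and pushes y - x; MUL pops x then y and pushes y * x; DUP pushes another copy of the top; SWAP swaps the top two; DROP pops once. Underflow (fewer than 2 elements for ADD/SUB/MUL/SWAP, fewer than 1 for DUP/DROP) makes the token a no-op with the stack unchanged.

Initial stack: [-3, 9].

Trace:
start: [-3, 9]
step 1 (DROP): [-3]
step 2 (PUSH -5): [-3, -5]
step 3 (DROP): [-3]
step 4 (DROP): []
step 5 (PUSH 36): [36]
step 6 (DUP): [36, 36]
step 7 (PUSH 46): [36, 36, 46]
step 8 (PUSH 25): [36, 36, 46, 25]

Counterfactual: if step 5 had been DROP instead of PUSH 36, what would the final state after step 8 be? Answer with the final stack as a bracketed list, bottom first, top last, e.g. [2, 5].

[46, 25]

(re-executing from step 5 with the substitution; state before step 5: [])
step 5 (DROP): []
step 6 (DUP): []
step 7 (PUSH 46): [46]
step 8 (PUSH 25): [46, 25]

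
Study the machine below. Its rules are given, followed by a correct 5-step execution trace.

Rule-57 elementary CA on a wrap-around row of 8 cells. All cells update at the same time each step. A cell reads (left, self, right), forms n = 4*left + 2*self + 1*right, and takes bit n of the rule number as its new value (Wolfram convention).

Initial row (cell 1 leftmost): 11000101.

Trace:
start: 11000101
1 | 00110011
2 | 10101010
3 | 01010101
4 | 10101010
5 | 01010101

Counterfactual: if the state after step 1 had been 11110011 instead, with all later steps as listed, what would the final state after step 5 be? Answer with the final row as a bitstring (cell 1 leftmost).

11001010

state after step 1 := 11110011
2 | 00001010
3 | 11100101
4 | 00010011
5 | 11001010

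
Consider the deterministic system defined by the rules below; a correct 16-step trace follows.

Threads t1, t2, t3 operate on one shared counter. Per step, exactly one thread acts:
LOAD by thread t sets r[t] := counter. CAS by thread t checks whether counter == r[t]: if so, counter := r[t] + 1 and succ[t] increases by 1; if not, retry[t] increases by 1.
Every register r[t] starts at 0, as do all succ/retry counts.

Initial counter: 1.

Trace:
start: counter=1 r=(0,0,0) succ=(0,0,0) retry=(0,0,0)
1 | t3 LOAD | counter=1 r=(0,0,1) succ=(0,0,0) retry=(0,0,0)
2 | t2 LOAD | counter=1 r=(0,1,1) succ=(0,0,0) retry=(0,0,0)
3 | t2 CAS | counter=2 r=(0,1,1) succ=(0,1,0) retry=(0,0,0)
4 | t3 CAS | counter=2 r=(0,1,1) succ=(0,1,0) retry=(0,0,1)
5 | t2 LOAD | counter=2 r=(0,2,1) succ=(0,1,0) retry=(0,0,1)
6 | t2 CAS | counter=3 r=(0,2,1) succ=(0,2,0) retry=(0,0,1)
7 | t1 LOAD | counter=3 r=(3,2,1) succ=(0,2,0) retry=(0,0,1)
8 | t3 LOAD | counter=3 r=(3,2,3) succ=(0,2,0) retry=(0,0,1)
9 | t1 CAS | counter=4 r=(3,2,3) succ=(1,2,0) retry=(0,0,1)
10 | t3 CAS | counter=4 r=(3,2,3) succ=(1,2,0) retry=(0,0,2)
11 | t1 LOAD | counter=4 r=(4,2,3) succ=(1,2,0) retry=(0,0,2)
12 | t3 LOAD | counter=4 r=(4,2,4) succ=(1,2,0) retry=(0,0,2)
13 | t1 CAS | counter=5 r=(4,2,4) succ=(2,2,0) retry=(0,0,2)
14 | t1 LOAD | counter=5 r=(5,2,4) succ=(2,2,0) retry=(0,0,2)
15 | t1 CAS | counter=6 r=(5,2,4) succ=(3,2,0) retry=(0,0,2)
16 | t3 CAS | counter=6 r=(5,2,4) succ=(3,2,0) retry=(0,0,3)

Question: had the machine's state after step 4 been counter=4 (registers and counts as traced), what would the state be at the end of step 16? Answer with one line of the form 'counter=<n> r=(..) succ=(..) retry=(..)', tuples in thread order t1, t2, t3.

counter=8 r=(7,4,6) succ=(3,2,0) retry=(0,0,3)

state after step 4 := counter=4 r=(0,1,1) succ=(0,1,0) retry=(0,0,1)
5 | t2 LOAD | counter=4 r=(0,4,1) succ=(0,1,0) retry=(0,0,1)
6 | t2 CAS | counter=5 r=(0,4,1) succ=(0,2,0) retry=(0,0,1)
7 | t1 LOAD | counter=5 r=(5,4,1) succ=(0,2,0) retry=(0,0,1)
8 | t3 LOAD | counter=5 r=(5,4,5) succ=(0,2,0) retry=(0,0,1)
9 | t1 CAS | counter=6 r=(5,4,5) succ=(1,2,0) retry=(0,0,1)
10 | t3 CAS | counter=6 r=(5,4,5) succ=(1,2,0) retry=(0,0,2)
11 | t1 LOAD | counter=6 r=(6,4,5) succ=(1,2,0) retry=(0,0,2)
12 | t3 LOAD | counter=6 r=(6,4,6) succ=(1,2,0) retry=(0,0,2)
13 | t1 CAS | counter=7 r=(6,4,6) succ=(2,2,0) retry=(0,0,2)
14 | t1 LOAD | counter=7 r=(7,4,6) succ=(2,2,0) retry=(0,0,2)
15 | t1 CAS | counter=8 r=(7,4,6) succ=(3,2,0) retry=(0,0,2)
16 | t3 CAS | counter=8 r=(7,4,6) succ=(3,2,0) retry=(0,0,3)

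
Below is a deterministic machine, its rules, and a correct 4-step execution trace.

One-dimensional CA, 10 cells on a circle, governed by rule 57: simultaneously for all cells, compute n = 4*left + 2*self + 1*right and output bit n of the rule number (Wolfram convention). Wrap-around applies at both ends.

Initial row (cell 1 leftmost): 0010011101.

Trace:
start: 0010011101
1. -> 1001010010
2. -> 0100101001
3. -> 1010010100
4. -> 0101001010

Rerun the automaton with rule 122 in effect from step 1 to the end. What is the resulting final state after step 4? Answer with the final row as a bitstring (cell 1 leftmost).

(re-executing steps 1..4 under rule 122; state before step 1: 0010011101)
1. -> 1101110110
2. -> 1111011111
3. -> 0001110000
4. -> 0011011000

0011011000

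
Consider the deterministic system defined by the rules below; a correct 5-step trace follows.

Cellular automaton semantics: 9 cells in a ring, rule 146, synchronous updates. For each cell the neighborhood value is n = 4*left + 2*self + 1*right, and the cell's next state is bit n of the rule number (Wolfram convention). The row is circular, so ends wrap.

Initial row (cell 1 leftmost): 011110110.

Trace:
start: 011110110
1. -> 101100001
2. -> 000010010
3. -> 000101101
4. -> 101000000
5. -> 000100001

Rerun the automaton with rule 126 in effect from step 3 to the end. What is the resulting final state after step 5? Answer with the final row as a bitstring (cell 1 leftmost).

111110011

(re-executing steps 3..5 under rule 126; state before step 3: 000010010)
3. -> 000111111
4. -> 101100001
5. -> 111110011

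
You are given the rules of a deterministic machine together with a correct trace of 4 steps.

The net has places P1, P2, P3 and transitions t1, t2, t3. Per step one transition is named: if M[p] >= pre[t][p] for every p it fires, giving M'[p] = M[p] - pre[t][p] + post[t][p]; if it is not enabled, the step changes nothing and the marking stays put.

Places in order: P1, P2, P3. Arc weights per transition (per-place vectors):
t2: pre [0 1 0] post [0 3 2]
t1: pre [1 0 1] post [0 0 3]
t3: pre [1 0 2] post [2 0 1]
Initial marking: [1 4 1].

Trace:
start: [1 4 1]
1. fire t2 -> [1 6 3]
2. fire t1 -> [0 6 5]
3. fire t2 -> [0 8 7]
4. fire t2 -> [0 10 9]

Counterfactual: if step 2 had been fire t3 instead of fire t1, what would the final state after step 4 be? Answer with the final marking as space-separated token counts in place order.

2 10 6

(re-executing from step 2 with the substitution; state before step 2: [1 6 3])
2. fire t3 -> [2 6 2]
3. fire t2 -> [2 8 4]
4. fire t2 -> [2 10 6]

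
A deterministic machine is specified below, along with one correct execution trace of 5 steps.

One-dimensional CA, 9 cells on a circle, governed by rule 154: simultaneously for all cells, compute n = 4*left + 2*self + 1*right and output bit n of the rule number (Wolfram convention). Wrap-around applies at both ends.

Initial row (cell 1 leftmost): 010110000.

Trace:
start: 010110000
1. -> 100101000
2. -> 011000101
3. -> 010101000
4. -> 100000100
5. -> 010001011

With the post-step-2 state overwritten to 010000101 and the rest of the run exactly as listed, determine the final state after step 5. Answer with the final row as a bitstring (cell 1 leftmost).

state after step 2 := 010000101
3. -> 001001000
4. -> 010110100
5. -> 100100010

100100010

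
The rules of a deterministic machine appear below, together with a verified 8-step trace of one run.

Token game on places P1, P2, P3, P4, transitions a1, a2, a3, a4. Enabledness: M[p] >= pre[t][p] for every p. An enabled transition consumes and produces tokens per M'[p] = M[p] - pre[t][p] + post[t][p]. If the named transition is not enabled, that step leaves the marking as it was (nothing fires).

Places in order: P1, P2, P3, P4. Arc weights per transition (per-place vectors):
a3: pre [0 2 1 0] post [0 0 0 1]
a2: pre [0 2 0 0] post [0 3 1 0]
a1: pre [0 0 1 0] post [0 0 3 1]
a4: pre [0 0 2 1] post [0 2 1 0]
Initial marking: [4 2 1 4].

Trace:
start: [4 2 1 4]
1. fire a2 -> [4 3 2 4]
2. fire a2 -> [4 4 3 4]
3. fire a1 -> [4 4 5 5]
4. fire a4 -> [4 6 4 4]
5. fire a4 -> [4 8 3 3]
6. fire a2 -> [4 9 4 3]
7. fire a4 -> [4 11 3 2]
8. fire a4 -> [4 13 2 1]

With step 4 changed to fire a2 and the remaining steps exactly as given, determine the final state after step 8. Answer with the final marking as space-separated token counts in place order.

(re-executing from step 4 with the substitution; state before step 4: [4 4 5 5])
4. fire a2 -> [4 5 6 5]
5. fire a4 -> [4 7 5 4]
6. fire a2 -> [4 8 6 4]
7. fire a4 -> [4 10 5 3]
8. fire a4 -> [4 12 4 2]

4 12 4 2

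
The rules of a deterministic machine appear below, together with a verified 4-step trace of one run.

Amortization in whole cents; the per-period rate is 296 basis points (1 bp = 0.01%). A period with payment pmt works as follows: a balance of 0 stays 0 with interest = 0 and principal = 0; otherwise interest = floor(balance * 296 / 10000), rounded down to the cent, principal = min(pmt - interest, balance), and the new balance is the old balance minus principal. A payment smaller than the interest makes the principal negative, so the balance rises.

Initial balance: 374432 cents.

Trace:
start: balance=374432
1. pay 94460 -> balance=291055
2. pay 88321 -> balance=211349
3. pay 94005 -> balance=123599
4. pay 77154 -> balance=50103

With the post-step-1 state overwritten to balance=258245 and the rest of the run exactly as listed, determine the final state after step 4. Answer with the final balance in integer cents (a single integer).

14294

state after step 1 := balance=258245
2. pay 88321 -> balance=177568
3. pay 94005 -> balance=88819
4. pay 77154 -> balance=14294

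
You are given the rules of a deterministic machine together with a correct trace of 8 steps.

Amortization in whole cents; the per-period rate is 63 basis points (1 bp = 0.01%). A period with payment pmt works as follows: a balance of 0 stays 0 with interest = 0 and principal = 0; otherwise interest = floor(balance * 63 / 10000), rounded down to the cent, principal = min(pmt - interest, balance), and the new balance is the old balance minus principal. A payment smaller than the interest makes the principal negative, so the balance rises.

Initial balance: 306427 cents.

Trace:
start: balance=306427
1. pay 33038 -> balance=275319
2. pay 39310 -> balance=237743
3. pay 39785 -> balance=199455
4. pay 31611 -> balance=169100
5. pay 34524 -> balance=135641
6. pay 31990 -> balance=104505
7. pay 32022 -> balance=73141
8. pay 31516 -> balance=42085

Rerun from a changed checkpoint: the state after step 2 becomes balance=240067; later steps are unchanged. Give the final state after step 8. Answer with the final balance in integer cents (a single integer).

state after step 2 := balance=240067
3. pay 39785 -> balance=201794
4. pay 31611 -> balance=171454
5. pay 34524 -> balance=138010
6. pay 31990 -> balance=106889
7. pay 32022 -> balance=75540
8. pay 31516 -> balance=44499

44499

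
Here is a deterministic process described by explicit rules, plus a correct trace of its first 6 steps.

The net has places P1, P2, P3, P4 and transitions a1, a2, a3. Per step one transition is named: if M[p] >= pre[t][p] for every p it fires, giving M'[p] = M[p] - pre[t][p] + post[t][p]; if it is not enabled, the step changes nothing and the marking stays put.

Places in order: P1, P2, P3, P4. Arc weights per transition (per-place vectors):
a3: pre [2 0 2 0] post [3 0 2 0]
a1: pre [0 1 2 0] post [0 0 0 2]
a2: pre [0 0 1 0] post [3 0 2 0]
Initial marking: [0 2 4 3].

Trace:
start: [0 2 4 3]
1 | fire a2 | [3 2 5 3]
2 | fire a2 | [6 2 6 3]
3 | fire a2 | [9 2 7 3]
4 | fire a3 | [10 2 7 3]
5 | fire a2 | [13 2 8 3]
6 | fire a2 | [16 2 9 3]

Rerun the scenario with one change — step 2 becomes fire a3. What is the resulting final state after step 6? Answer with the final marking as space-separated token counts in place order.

(re-executing from step 2 with the substitution; state before step 2: [3 2 5 3])
2 | fire a3 | [4 2 5 3]
3 | fire a2 | [7 2 6 3]
4 | fire a3 | [8 2 6 3]
5 | fire a2 | [11 2 7 3]
6 | fire a2 | [14 2 8 3]

14 2 8 3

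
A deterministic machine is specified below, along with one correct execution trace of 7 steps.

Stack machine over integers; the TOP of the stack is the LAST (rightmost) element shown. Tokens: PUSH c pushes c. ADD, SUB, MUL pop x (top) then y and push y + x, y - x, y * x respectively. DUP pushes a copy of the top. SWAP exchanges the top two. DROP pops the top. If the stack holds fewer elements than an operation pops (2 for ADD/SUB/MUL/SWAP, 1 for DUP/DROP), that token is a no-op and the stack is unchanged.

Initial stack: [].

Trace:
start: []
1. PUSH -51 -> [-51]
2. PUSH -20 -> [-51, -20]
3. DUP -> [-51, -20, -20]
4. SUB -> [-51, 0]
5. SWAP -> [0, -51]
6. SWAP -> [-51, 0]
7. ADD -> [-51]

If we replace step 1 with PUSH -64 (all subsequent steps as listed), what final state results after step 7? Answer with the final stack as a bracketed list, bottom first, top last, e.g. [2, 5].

(re-executing from step 1 with the substitution; state before step 1: [])
1. PUSH -64 -> [-64]
2. PUSH -20 -> [-64, -20]
3. DUP -> [-64, -20, -20]
4. SUB -> [-64, 0]
5. SWAP -> [0, -64]
6. SWAP -> [-64, 0]
7. ADD -> [-64]

[-64]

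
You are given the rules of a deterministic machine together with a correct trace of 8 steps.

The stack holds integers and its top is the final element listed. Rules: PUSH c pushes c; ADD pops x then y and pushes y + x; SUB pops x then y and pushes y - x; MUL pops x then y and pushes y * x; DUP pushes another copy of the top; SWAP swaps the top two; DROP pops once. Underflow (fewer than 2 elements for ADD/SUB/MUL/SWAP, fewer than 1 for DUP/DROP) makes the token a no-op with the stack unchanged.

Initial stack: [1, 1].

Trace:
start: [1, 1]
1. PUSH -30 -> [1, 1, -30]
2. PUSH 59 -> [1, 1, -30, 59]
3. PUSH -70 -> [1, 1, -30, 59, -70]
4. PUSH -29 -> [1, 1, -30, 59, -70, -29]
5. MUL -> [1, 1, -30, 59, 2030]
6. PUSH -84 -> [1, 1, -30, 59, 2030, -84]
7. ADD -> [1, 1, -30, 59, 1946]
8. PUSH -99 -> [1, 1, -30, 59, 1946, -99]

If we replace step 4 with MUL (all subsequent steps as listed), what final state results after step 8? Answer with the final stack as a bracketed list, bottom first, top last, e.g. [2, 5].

[1, 1, 123816, -99]

(re-executing from step 4 with the substitution; state before step 4: [1, 1, -30, 59, -70])
4. MUL -> [1, 1, -30, -4130]
5. MUL -> [1, 1, 123900]
6. PUSH -84 -> [1, 1, 123900, -84]
7. ADD -> [1, 1, 123816]
8. PUSH -99 -> [1, 1, 123816, -99]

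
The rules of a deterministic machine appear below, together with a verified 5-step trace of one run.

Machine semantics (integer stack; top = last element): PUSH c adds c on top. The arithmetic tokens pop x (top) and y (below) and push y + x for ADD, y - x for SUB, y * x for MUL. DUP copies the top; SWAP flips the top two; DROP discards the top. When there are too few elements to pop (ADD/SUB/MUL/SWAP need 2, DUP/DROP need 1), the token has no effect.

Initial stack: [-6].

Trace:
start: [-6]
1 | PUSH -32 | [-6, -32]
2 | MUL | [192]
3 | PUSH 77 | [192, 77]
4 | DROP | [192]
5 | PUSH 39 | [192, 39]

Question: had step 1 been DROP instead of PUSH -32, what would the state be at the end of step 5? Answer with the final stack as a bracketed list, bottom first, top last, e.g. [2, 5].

[39]

(re-executing from step 1 with the substitution; state before step 1: [-6])
1 | DROP | []
2 | MUL | []
3 | PUSH 77 | [77]
4 | DROP | []
5 | PUSH 39 | [39]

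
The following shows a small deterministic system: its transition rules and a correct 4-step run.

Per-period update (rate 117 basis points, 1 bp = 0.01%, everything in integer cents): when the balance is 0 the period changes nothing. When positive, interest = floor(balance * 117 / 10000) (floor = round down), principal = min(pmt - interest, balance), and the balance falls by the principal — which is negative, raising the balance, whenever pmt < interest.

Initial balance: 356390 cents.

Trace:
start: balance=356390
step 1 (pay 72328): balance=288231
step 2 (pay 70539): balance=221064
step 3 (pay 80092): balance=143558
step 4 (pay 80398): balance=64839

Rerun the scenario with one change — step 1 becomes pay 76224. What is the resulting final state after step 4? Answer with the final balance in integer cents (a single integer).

60804

(re-executing from step 1 with the substitution; state before step 1: balance=356390)
step 1 (pay 76224): balance=284335
step 2 (pay 70539): balance=217122
step 3 (pay 80092): balance=139570
step 4 (pay 80398): balance=60804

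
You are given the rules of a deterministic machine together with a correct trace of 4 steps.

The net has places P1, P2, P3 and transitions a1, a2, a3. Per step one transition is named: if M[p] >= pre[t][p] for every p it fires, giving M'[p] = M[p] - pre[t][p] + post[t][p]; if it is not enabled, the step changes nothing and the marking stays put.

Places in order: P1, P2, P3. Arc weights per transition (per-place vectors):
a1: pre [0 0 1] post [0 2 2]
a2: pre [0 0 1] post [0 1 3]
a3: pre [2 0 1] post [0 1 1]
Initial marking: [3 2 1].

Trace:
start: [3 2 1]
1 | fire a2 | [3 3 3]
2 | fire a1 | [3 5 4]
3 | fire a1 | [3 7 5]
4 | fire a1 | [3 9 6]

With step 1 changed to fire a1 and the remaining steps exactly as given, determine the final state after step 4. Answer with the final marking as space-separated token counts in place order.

3 10 5

(re-executing from step 1 with the substitution; state before step 1: [3 2 1])
1 | fire a1 | [3 4 2]
2 | fire a1 | [3 6 3]
3 | fire a1 | [3 8 4]
4 | fire a1 | [3 10 5]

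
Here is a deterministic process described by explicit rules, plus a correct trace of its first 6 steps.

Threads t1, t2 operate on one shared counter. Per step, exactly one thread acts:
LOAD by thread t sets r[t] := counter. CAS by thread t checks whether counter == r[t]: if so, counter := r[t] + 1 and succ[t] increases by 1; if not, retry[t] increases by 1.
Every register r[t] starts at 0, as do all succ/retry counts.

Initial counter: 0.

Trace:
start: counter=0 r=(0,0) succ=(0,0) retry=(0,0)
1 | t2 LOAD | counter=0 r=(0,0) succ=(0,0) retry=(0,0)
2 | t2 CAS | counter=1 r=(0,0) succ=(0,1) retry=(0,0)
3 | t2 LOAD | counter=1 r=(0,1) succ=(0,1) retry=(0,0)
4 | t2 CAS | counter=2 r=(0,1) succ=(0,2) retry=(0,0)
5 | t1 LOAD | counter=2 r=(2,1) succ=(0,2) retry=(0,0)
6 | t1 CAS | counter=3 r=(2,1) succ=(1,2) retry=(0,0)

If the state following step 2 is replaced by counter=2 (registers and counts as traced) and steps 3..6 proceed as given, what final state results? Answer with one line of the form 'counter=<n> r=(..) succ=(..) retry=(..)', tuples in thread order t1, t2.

counter=4 r=(3,2) succ=(1,2) retry=(0,0)

state after step 2 := counter=2 r=(0,0) succ=(0,1) retry=(0,0)
3 | t2 LOAD | counter=2 r=(0,2) succ=(0,1) retry=(0,0)
4 | t2 CAS | counter=3 r=(0,2) succ=(0,2) retry=(0,0)
5 | t1 LOAD | counter=3 r=(3,2) succ=(0,2) retry=(0,0)
6 | t1 CAS | counter=4 r=(3,2) succ=(1,2) retry=(0,0)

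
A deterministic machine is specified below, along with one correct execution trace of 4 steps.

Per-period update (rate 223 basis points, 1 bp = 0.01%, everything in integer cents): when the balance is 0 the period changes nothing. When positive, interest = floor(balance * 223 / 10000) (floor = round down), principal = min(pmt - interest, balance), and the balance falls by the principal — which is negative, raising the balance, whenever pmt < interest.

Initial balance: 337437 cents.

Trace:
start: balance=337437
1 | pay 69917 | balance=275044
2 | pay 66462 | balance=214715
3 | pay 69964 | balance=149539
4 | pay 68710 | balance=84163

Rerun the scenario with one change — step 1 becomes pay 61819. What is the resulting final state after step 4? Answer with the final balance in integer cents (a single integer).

(re-executing from step 1 with the substitution; state before step 1: balance=337437)
1 | pay 61819 | balance=283142
2 | pay 66462 | balance=222994
3 | pay 69964 | balance=158002
4 | pay 68710 | balance=92815

92815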